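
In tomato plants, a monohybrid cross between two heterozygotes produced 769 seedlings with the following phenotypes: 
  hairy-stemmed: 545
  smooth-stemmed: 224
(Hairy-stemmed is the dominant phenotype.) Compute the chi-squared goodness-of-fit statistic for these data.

For a monohybrid cross between heterozygotes with complete dominance, the expected phenotypic ratio is 3:1.
Under the 3:1 hypothesis (Σ ratio = 4, N = 769):
  hairy-stemmed: 769 × 3/4 = 576.75
  smooth-stemmed: 769 × 1/4 = 192.25
χ² = Σ (O − E)² / E
  hairy-stemmed: (545 − 576.75)² / 576.75 = 1.7478
  smooth-stemmed: (224 − 192.25)² / 192.25 = 5.2435
χ² = 1.7478 + 5.2435 = 6.9913 ≈ 6.991

6.991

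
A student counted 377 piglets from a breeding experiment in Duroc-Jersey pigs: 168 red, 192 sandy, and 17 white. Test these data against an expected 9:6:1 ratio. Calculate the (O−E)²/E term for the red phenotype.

9.155

The 9:6:1 ratio has 16 parts, so with N = 377 the expected counts are:
  red: 377 × 9/16 = 212.0625
  sandy: 377 × 6/16 = 141.375
  white: 377 × 1/16 = 23.5625
Contribution of red: (168 − 212.0625)² / 212.0625 = 9.1553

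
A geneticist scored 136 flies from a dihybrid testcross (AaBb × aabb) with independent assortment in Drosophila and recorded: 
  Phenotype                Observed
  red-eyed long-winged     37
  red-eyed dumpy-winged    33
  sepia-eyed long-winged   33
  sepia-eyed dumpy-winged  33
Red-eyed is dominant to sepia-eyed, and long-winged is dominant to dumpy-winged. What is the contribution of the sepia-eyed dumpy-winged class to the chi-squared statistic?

A dihybrid testcross with independent assortment gives a 1:1:1:1 ratio.
The 1:1:1:1 ratio has 4 parts, so with N = 136 the expected counts are:
  red-eyed long-winged: 136 × 1/4 = 34
  red-eyed dumpy-winged: 136 × 1/4 = 34
  sepia-eyed long-winged: 136 × 1/4 = 34
  sepia-eyed dumpy-winged: 136 × 1/4 = 34
Contribution of sepia-eyed dumpy-winged: (33 − 34)² / 34 = 0.0294

0.029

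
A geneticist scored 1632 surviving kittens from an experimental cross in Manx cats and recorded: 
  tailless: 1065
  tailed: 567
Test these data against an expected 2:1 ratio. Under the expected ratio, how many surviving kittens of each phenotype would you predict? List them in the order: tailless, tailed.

1088, 544

The 2:1 ratio has 3 parts, so with N = 1632 the expected counts are:
  tailless: 1632 × 2/3 = 1088
  tailed: 1632 × 1/3 = 544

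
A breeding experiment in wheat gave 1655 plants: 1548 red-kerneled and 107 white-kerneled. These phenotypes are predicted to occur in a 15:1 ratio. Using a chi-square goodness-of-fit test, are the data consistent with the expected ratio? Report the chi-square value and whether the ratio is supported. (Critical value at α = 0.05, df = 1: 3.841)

Total ratio parts = 16. Expected numbers out of 1655:
  red-kerneled: 1655 × 15/16 = 1551.5625
  white-kerneled: 1655 × 1/16 = 103.4375
χ² = Σ (O − E)² / E
  red-kerneled: (1548 − 1551.5625)² / 1551.5625 = 0.0082
  white-kerneled: (107 − 103.4375)² / 103.4375 = 0.1227
χ² = 0.0082 + 0.1227 = 0.1309 ≈ 0.131
Degrees of freedom = 2 − 1 = 1; critical value at α = 0.05 is 3.841.
Since 0.131 < 3.841, we fail to reject the null hypothesis — the data are consistent with the 15:1 ratio.

0.131; consistent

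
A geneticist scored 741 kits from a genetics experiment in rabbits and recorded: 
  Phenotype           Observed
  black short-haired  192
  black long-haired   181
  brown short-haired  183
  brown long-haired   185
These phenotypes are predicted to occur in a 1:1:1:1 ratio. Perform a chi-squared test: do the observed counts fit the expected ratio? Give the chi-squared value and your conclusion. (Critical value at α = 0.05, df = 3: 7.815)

0.371; consistent

Total ratio parts = 4. Expected numbers out of 741:
  black short-haired: 741 × 1/4 = 185.25
  black long-haired: 741 × 1/4 = 185.25
  brown short-haired: 741 × 1/4 = 185.25
  brown long-haired: 741 × 1/4 = 185.25
χ² = Σ (O − E)² / E
  black short-haired: (192 − 185.25)² / 185.25 = 0.2460
  black long-haired: (181 − 185.25)² / 185.25 = 0.0975
  brown short-haired: (183 − 185.25)² / 185.25 = 0.0273
  brown long-haired: (185 − 185.25)² / 185.25 = 0.0003
χ² = 0.2460 + 0.0975 + 0.0273 + 0.0003 = 0.3711 ≈ 0.371
Degrees of freedom = 4 − 1 = 3; critical value at α = 0.05 is 7.815.
Since 0.371 < 7.815, we fail to reject the null hypothesis — the data are consistent with the 1:1:1:1 ratio.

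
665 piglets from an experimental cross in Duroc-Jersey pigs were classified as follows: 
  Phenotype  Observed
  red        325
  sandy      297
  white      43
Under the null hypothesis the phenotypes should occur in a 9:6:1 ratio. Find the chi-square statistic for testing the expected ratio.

15.580

Total ratio parts = 16. Expected numbers out of 665:
  red: 665 × 9/16 = 374.0625
  sandy: 665 × 6/16 = 249.375
  white: 665 × 1/16 = 41.5625
χ² = Σ (O − E)² / E
  red: (325 − 374.0625)² / 374.0625 = 6.4351
  sandy: (297 − 249.375)² / 249.375 = 9.0953
  white: (43 − 41.5625)² / 41.5625 = 0.0497
χ² = 6.4351 + 9.0953 + 0.0497 = 15.5801 ≈ 15.580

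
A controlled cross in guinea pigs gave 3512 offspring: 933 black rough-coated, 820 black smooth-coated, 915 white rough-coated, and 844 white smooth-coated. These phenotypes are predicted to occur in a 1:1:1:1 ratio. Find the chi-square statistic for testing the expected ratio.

The 1:1:1:1 ratio has 4 parts, so with N = 3512 the expected counts are:
  black rough-coated: 3512 × 1/4 = 878
  black smooth-coated: 3512 × 1/4 = 878
  white rough-coated: 3512 × 1/4 = 878
  white smooth-coated: 3512 × 1/4 = 878
χ² = Σ (O − E)² / E
  black rough-coated: (933 − 878)² / 878 = 3.4453
  black smooth-coated: (820 − 878)² / 878 = 3.8314
  white rough-coated: (915 − 878)² / 878 = 1.5592
  white smooth-coated: (844 − 878)² / 878 = 1.3166
χ² = 3.4453 + 3.8314 + 1.5592 + 1.3166 = 10.1525 ≈ 10.153

10.153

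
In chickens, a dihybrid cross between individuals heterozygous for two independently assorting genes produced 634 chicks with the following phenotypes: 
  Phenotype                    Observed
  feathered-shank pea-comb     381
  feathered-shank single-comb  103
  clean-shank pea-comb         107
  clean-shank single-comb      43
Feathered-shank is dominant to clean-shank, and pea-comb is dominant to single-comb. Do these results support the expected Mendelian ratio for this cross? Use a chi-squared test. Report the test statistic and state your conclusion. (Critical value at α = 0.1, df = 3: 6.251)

A dihybrid F₂ with independent assortment and complete dominance at both loci gives a 9:3:3:1 phenotypic ratio.
Expected counts for N = 634 under a 9:3:3:1 ratio (total parts = 16):
  feathered-shank pea-comb: 634 × 9/16 = 356.625
  feathered-shank single-comb: 634 × 3/16 = 118.875
  clean-shank pea-comb: 634 × 3/16 = 118.875
  clean-shank single-comb: 634 × 1/16 = 39.625
χ² = Σ (O − E)² / E
  feathered-shank pea-comb: (381 − 356.625)² / 356.625 = 1.6660
  feathered-shank single-comb: (103 − 118.875)² / 118.875 = 2.1200
  clean-shank pea-comb: (107 − 118.875)² / 118.875 = 1.1863
  clean-shank single-comb: (43 − 39.625)² / 39.625 = 0.2875
χ² = 1.6660 + 2.1200 + 1.1863 + 0.2875 = 5.2598 ≈ 5.260
Degrees of freedom = 4 − 1 = 3; critical value at α = 0.1 is 6.251.
Since 5.260 < 6.251, we fail to reject the null hypothesis — the data are consistent with the 9:3:3:1 ratio.

5.260; consistent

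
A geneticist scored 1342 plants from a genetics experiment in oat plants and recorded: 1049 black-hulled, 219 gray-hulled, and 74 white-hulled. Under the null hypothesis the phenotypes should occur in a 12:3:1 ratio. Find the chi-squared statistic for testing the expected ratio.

Expected counts for N = 1342 under a 12:3:1 ratio (total parts = 16):
  black-hulled: 1342 × 12/16 = 1006.5
  gray-hulled: 1342 × 3/16 = 251.625
  white-hulled: 1342 × 1/16 = 83.875
χ² = Σ (O − E)² / E
  black-hulled: (1049 − 1006.5)² / 1006.5 = 1.7946
  gray-hulled: (219 − 251.625)² / 251.625 = 4.2301
  white-hulled: (74 − 83.875)² / 83.875 = 1.1626
χ² = 1.7946 + 4.2301 + 1.1626 = 7.1873 ≈ 7.187

7.187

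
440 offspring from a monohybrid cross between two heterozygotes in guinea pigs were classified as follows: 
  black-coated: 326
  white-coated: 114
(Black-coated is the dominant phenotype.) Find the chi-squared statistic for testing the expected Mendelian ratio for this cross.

For a monohybrid cross between heterozygotes with complete dominance, the expected phenotypic ratio is 3:1.
Under the 3:1 hypothesis (Σ ratio = 4, N = 440):
  black-coated: 440 × 3/4 = 330
  white-coated: 440 × 1/4 = 110
χ² = Σ (O − E)² / E
  black-coated: (326 − 330)² / 330 = 0.0485
  white-coated: (114 − 110)² / 110 = 0.1455
χ² = 0.0485 + 0.1455 = 0.194

0.194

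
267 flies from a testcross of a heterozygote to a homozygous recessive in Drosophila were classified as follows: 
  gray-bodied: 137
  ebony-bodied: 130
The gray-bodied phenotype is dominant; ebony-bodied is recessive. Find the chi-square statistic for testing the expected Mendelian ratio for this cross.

0.184

A testcross of a heterozygote (Aa × aa) gives a 1:1 phenotypic ratio.
The 1:1 ratio has 2 parts, so with N = 267 the expected counts are:
  gray-bodied: 267 × 1/2 = 133.5
  ebony-bodied: 267 × 1/2 = 133.5
χ² = Σ (O − E)² / E
  gray-bodied: (137 − 133.5)² / 133.5 = 0.0918
  ebony-bodied: (130 − 133.5)² / 133.5 = 0.0918
χ² = 0.0918 + 0.0918 = 0.1836 ≈ 0.184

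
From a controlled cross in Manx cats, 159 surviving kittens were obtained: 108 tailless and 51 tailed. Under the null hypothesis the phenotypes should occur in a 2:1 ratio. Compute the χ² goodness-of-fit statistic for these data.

0.113

Total ratio parts = 3. Expected numbers out of 159:
  tailless: 159 × 2/3 = 106
  tailed: 159 × 1/3 = 53
χ² = Σ (O − E)² / E
  tailless: (108 − 106)² / 106 = 0.0377
  tailed: (51 − 53)² / 53 = 0.0755
χ² = 0.0377 + 0.0755 = 0.1132 ≈ 0.113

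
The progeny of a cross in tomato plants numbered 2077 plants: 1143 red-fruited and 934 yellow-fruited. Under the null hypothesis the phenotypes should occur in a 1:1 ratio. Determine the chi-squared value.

The 1:1 ratio has 2 parts, so with N = 2077 the expected counts are:
  red-fruited: 2077 × 1/2 = 1038.5
  yellow-fruited: 2077 × 1/2 = 1038.5
χ² = Σ (O − E)² / E
  red-fruited: (1143 − 1038.5)² / 1038.5 = 10.5154
  yellow-fruited: (934 − 1038.5)² / 1038.5 = 10.5154
χ² = 10.5154 + 10.5154 = 21.0308 ≈ 21.031

21.031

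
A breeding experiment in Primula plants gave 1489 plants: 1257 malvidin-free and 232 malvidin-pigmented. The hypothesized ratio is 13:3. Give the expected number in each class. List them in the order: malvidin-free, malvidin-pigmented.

Total ratio parts = 16. Expected numbers out of 1489:
  malvidin-free: 1489 × 13/16 = 1209.8125
  malvidin-pigmented: 1489 × 3/16 = 279.1875

1209.8125, 279.1875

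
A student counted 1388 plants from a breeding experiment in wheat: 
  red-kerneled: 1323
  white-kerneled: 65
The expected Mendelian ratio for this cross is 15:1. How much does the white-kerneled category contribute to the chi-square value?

Expected counts for N = 1388 under a 15:1 ratio (total parts = 16):
  red-kerneled: 1388 × 15/16 = 1301.25
  white-kerneled: 1388 × 1/16 = 86.75
Contribution of white-kerneled: (65 − 86.75)² / 86.75 = 5.4532

5.453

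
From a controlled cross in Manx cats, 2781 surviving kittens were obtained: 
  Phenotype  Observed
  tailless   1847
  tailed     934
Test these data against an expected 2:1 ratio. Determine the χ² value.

0.079

The 2:1 ratio has 3 parts, so with N = 2781 the expected counts are:
  tailless: 2781 × 2/3 = 1854
  tailed: 2781 × 1/3 = 927
χ² = Σ (O − E)² / E
  tailless: (1847 − 1854)² / 1854 = 0.0264
  tailed: (934 − 927)² / 927 = 0.0529
χ² = 0.0264 + 0.0529 = 0.0793 ≈ 0.079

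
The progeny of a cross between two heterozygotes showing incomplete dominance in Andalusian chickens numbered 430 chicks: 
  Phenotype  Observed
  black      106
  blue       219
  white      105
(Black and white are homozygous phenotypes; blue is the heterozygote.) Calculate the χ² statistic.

With incomplete dominance, a heterozygote × heterozygote cross gives a 1:2:1 phenotypic ratio.
Total ratio parts = 4. Expected numbers out of 430:
  black: 430 × 1/4 = 107.5
  blue: 430 × 2/4 = 215
  white: 430 × 1/4 = 107.5
χ² = Σ (O − E)² / E
  black: (106 − 107.5)² / 107.5 = 0.0209
  blue: (219 − 215)² / 215 = 0.0744
  white: (105 − 107.5)² / 107.5 = 0.0581
χ² = 0.0209 + 0.0744 + 0.0581 = 0.1534 ≈ 0.153

0.153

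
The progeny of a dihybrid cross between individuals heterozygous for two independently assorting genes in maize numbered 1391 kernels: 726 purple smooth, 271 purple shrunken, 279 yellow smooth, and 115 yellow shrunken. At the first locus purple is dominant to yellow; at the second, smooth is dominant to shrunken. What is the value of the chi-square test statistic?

A dihybrid F₂ with independent assortment and complete dominance at both loci gives a 9:3:3:1 phenotypic ratio.
Under the 9:3:3:1 hypothesis (Σ ratio = 16, N = 1391):
  purple smooth: 1391 × 9/16 = 782.4375
  purple shrunken: 1391 × 3/16 = 260.8125
  yellow smooth: 1391 × 3/16 = 260.8125
  yellow shrunken: 1391 × 1/16 = 86.9375
χ² = Σ (O − E)² / E
  purple smooth: (726 − 782.4375)² / 782.4375 = 4.0709
  purple shrunken: (271 − 260.8125)² / 260.8125 = 0.3979
  yellow smooth: (279 − 260.8125)² / 260.8125 = 1.2683
  yellow shrunken: (115 − 86.9375)² / 86.9375 = 9.0583
χ² = 4.0709 + 0.3979 + 1.2683 + 9.0583 = 14.7954 ≈ 14.795

14.795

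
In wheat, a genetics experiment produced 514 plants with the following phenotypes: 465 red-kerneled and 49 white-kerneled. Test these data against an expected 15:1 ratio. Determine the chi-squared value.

9.455

Under the 15:1 hypothesis (Σ ratio = 16, N = 514):
  red-kerneled: 514 × 15/16 = 481.875
  white-kerneled: 514 × 1/16 = 32.125
χ² = Σ (O − E)² / E
  red-kerneled: (465 − 481.875)² / 481.875 = 0.5910
  white-kerneled: (49 − 32.125)² / 32.125 = 8.8643
χ² = 0.5910 + 8.8643 = 9.4553 ≈ 9.455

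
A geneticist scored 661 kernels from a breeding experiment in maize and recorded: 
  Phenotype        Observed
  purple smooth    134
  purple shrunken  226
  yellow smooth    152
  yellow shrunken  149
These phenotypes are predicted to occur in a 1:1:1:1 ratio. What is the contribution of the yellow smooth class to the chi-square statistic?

1.062

Under the 1:1:1:1 hypothesis (Σ ratio = 4, N = 661):
  purple smooth: 661 × 1/4 = 165.25
  purple shrunken: 661 × 1/4 = 165.25
  yellow smooth: 661 × 1/4 = 165.25
  yellow shrunken: 661 × 1/4 = 165.25
Contribution of yellow smooth: (152 − 165.25)² / 165.25 = 1.0624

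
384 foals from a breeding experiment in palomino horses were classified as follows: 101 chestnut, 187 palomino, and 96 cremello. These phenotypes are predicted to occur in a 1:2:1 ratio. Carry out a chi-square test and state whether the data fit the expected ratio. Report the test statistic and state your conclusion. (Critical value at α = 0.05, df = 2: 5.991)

0.391; consistent

Total ratio parts = 4. Expected numbers out of 384:
  chestnut: 384 × 1/4 = 96
  palomino: 384 × 2/4 = 192
  cremello: 384 × 1/4 = 96
χ² = Σ (O − E)² / E
  chestnut: (101 − 96)² / 96 = 0.2604
  palomino: (187 − 192)² / 192 = 0.1302
  cremello: (96 − 96)² / 96 = 0.0000
χ² = 0.2604 + 0.1302 + 0.0000 = 0.3906 ≈ 0.391
Degrees of freedom = 3 − 1 = 2; critical value at α = 0.05 is 5.991.
Since 0.391 < 5.991, we fail to reject the null hypothesis — the data are consistent with the 1:2:1 ratio.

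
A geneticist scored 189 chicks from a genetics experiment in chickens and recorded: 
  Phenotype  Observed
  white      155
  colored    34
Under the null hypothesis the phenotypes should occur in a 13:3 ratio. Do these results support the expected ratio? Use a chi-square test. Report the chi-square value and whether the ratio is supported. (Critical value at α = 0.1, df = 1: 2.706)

0.072; consistent

Expected counts for N = 189 under a 13:3 ratio (total parts = 16):
  white: 189 × 13/16 = 153.5625
  colored: 189 × 3/16 = 35.4375
χ² = Σ (O − E)² / E
  white: (155 − 153.5625)² / 153.5625 = 0.0135
  colored: (34 − 35.4375)² / 35.4375 = 0.0583
χ² = 0.0135 + 0.0583 = 0.0718 ≈ 0.072
Degrees of freedom = 2 − 1 = 1; critical value at α = 0.1 is 2.706.
Since 0.072 < 2.706, we fail to reject the null hypothesis — the data are consistent with the 13:3 ratio.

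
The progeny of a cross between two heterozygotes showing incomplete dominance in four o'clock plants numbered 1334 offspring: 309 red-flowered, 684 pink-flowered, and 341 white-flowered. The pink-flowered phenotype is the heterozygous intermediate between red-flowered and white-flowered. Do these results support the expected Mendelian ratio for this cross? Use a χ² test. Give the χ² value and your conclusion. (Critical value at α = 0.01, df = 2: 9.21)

2.402; consistent

With incomplete dominance, a heterozygote × heterozygote cross gives a 1:2:1 phenotypic ratio.
Expected counts for N = 1334 under a 1:2:1 ratio (total parts = 4):
  red-flowered: 1334 × 1/4 = 333.5
  pink-flowered: 1334 × 2/4 = 667
  white-flowered: 1334 × 1/4 = 333.5
χ² = Σ (O − E)² / E
  red-flowered: (309 − 333.5)² / 333.5 = 1.7999
  pink-flowered: (684 − 667)² / 667 = 0.4333
  white-flowered: (341 − 333.5)² / 333.5 = 0.1687
χ² = 1.7999 + 0.4333 + 0.1687 = 2.4019 ≈ 2.402
Degrees of freedom = 3 − 1 = 2; critical value at α = 0.01 is 9.21.
Since 2.402 < 9.21, we fail to reject the null hypothesis — the data are consistent with the 1:2:1 ratio.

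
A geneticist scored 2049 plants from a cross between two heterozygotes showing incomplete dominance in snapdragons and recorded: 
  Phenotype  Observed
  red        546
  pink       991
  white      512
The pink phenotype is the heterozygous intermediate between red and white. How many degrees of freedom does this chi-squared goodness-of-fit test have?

2

With incomplete dominance, a heterozygote × heterozygote cross gives a 1:2:1 phenotypic ratio.
A goodness-of-fit test with 3 phenotype classes has df = 3 − 1 = 2.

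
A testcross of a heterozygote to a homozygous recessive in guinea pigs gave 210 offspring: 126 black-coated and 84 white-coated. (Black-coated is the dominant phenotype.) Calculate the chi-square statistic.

8.400

A testcross of a heterozygote (Aa × aa) gives a 1:1 phenotypic ratio.
Expected counts for N = 210 under a 1:1 ratio (total parts = 2):
  black-coated: 210 × 1/2 = 105
  white-coated: 210 × 1/2 = 105
χ² = Σ (O − E)² / E
  black-coated: (126 − 105)² / 105 = 4.2000
  white-coated: (84 − 105)² / 105 = 4.2000
χ² = 4.2000 + 4.2000 = 8.400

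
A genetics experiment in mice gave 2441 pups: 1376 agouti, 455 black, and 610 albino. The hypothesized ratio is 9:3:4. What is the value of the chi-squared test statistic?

0.022

Total ratio parts = 16. Expected numbers out of 2441:
  agouti: 2441 × 9/16 = 1373.0625
  black: 2441 × 3/16 = 457.6875
  albino: 2441 × 4/16 = 610.25
χ² = Σ (O − E)² / E
  agouti: (1376 − 1373.0625)² / 1373.0625 = 0.0063
  black: (455 − 457.6875)² / 457.6875 = 0.0158
  albino: (610 − 610.25)² / 610.25 = 0.0001
χ² = 0.0063 + 0.0158 + 0.0001 = 0.0222 ≈ 0.022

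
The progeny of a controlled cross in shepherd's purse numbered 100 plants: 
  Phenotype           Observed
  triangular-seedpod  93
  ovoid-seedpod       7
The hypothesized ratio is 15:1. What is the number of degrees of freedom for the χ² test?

1

A goodness-of-fit test with 2 phenotype classes has df = 2 − 1 = 1.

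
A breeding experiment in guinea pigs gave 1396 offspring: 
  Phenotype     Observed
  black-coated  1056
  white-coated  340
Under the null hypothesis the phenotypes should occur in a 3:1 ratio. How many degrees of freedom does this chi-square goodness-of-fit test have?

1

A goodness-of-fit test with 2 phenotype classes has df = 2 − 1 = 1.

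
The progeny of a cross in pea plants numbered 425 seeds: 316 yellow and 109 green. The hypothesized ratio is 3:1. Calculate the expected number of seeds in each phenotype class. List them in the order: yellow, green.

The 3:1 ratio has 4 parts, so with N = 425 the expected counts are:
  yellow: 425 × 3/4 = 318.75
  green: 425 × 1/4 = 106.25

318.75, 106.25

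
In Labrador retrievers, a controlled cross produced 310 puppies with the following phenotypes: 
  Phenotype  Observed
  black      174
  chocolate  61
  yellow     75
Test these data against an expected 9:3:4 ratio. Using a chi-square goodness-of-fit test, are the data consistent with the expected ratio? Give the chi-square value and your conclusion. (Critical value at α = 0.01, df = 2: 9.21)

0.224; consistent

Under the 9:3:4 hypothesis (Σ ratio = 16, N = 310):
  black: 310 × 9/16 = 174.375
  chocolate: 310 × 3/16 = 58.125
  yellow: 310 × 4/16 = 77.5
χ² = Σ (O − E)² / E
  black: (174 − 174.375)² / 174.375 = 0.0008
  chocolate: (61 − 58.125)² / 58.125 = 0.1422
  yellow: (75 − 77.5)² / 77.5 = 0.0806
χ² = 0.0008 + 0.1422 + 0.0806 = 0.2236 ≈ 0.224
Degrees of freedom = 3 − 1 = 2; critical value at α = 0.01 is 9.21.
Since 0.224 < 9.21, we fail to reject the null hypothesis — the data are consistent with the 9:3:4 ratio.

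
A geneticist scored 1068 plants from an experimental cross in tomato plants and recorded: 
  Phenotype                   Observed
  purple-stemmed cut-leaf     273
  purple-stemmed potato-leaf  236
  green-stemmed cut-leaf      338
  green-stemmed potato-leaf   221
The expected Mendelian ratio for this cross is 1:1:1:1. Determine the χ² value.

Total ratio parts = 4. Expected numbers out of 1068:
  purple-stemmed cut-leaf: 1068 × 1/4 = 267
  purple-stemmed potato-leaf: 1068 × 1/4 = 267
  green-stemmed cut-leaf: 1068 × 1/4 = 267
  green-stemmed potato-leaf: 1068 × 1/4 = 267
χ² = Σ (O − E)² / E
  purple-stemmed cut-leaf: (273 − 267)² / 267 = 0.1348
  purple-stemmed potato-leaf: (236 − 267)² / 267 = 3.5993
  green-stemmed cut-leaf: (338 − 267)² / 267 = 18.8801
  green-stemmed potato-leaf: (221 − 267)² / 267 = 7.9251
χ² = 0.1348 + 3.5993 + 18.8801 + 7.9251 = 30.5393 ≈ 30.539

30.539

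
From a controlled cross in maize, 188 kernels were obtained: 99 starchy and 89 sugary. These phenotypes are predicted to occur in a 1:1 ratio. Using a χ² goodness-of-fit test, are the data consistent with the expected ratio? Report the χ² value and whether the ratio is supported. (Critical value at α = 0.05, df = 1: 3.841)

0.532; consistent

Total ratio parts = 2. Expected numbers out of 188:
  starchy: 188 × 1/2 = 94
  sugary: 188 × 1/2 = 94
χ² = Σ (O − E)² / E
  starchy: (99 − 94)² / 94 = 0.2660
  sugary: (89 − 94)² / 94 = 0.2660
χ² = 0.2660 + 0.2660 = 0.532
Degrees of freedom = 2 − 1 = 1; critical value at α = 0.05 is 3.841.
Since 0.532 < 3.841, we fail to reject the null hypothesis — the data are consistent with the 1:1 ratio.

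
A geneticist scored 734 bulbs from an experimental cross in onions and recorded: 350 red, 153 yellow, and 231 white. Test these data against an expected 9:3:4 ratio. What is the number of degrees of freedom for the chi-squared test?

2

A goodness-of-fit test with 3 phenotype classes has df = 3 − 1 = 2.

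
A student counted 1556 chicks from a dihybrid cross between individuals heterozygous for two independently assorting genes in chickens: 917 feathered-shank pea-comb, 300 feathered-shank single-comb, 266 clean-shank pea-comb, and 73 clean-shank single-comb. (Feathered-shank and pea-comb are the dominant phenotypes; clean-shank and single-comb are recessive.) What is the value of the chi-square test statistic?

A dihybrid F₂ with independent assortment and complete dominance at both loci gives a 9:3:3:1 phenotypic ratio.
Total ratio parts = 16. Expected numbers out of 1556:
  feathered-shank pea-comb: 1556 × 9/16 = 875.25
  feathered-shank single-comb: 1556 × 3/16 = 291.75
  clean-shank pea-comb: 1556 × 3/16 = 291.75
  clean-shank single-comb: 1556 × 1/16 = 97.25
χ² = Σ (O − E)² / E
  feathered-shank pea-comb: (917 − 875.25)² / 875.25 = 1.9915
  feathered-shank single-comb: (300 − 291.75)² / 291.75 = 0.2333
  clean-shank pea-comb: (266 − 291.75)² / 291.75 = 2.2727
  clean-shank single-comb: (73 − 97.25)² / 97.25 = 6.0469
χ² = 1.9915 + 0.2333 + 2.2727 + 6.0469 = 10.5444 ≈ 10.544

10.544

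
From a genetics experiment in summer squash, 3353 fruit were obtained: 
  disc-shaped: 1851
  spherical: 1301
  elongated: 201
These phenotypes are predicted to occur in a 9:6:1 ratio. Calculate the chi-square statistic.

2.515

The 9:6:1 ratio has 16 parts, so with N = 3353 the expected counts are:
  disc-shaped: 3353 × 9/16 = 1886.0625
  spherical: 3353 × 6/16 = 1257.375
  elongated: 3353 × 1/16 = 209.5625
χ² = Σ (O − E)² / E
  disc-shaped: (1851 − 1886.0625)² / 1886.0625 = 0.6518
  spherical: (1301 − 1257.375)² / 1257.375 = 1.5136
  elongated: (201 − 209.5625)² / 209.5625 = 0.3499
χ² = 0.6518 + 1.5136 + 0.3499 = 2.5153 ≈ 2.515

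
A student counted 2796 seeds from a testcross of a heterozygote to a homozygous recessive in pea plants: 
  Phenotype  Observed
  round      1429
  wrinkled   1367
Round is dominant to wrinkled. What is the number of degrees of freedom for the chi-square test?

A testcross of a heterozygote (Aa × aa) gives a 1:1 phenotypic ratio.
A goodness-of-fit test with 2 phenotype classes has df = 2 − 1 = 1.

1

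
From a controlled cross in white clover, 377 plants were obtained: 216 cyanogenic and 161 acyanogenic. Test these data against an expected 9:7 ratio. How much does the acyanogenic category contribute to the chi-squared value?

The 9:7 ratio has 16 parts, so with N = 377 the expected counts are:
  cyanogenic: 377 × 9/16 = 212.0625
  acyanogenic: 377 × 7/16 = 164.9375
Contribution of acyanogenic: (161 − 164.9375)² / 164.9375 = 0.0940

0.094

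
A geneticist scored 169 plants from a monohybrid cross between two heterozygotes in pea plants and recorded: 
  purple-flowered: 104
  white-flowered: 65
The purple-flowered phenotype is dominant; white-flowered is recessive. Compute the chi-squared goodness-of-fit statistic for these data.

16.333

For a monohybrid cross between heterozygotes with complete dominance, the expected phenotypic ratio is 3:1.
Total ratio parts = 4. Expected numbers out of 169:
  purple-flowered: 169 × 3/4 = 126.75
  white-flowered: 169 × 1/4 = 42.25
χ² = Σ (O − E)² / E
  purple-flowered: (104 − 126.75)² / 126.75 = 4.0833
  white-flowered: (65 − 42.25)² / 42.25 = 12.2500
χ² = 4.0833 + 12.2500 = 16.3333 ≈ 16.333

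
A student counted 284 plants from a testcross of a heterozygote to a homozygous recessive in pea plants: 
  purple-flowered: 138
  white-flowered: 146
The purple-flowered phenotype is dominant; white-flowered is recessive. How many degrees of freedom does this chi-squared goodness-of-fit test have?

1

A testcross of a heterozygote (Aa × aa) gives a 1:1 phenotypic ratio.
A goodness-of-fit test with 2 phenotype classes has df = 2 − 1 = 1.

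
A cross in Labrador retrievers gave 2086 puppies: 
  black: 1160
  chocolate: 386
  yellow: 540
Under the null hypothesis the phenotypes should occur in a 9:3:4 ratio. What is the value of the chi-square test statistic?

Under the 9:3:4 hypothesis (Σ ratio = 16, N = 2086):
  black: 2086 × 9/16 = 1173.375
  chocolate: 2086 × 3/16 = 391.125
  yellow: 2086 × 4/16 = 521.5
χ² = Σ (O − E)² / E
  black: (1160 − 1173.375)² / 1173.375 = 0.1525
  chocolate: (386 − 391.125)² / 391.125 = 0.0672
  yellow: (540 − 521.5)² / 521.5 = 0.6563
χ² = 0.1525 + 0.0672 + 0.6563 = 0.876

0.876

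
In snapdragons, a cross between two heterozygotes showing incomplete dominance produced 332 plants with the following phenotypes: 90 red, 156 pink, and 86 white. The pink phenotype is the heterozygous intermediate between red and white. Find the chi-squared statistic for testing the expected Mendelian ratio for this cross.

With incomplete dominance, a heterozygote × heterozygote cross gives a 1:2:1 phenotypic ratio.
Total ratio parts = 4. Expected numbers out of 332:
  red: 332 × 1/4 = 83
  pink: 332 × 2/4 = 166
  white: 332 × 1/4 = 83
χ² = Σ (O − E)² / E
  red: (90 − 83)² / 83 = 0.5904
  pink: (156 − 166)² / 166 = 0.6024
  white: (86 − 83)² / 83 = 0.1084
χ² = 0.5904 + 0.6024 + 0.1084 = 1.3012 ≈ 1.301

1.301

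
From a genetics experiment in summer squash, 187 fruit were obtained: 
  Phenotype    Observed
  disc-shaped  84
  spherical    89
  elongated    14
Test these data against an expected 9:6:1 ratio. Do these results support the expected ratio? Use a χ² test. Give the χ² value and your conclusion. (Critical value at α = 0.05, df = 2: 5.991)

9.806; not consistent

The 9:6:1 ratio has 16 parts, so with N = 187 the expected counts are:
  disc-shaped: 187 × 9/16 = 105.1875
  spherical: 187 × 6/16 = 70.125
  elongated: 187 × 1/16 = 11.6875
χ² = Σ (O − E)² / E
  disc-shaped: (84 − 105.1875)² / 105.1875 = 4.2677
  spherical: (89 − 70.125)² / 70.125 = 5.0804
  elongated: (14 − 11.6875)² / 11.6875 = 0.4576
χ² = 4.2677 + 5.0804 + 0.4576 = 9.8057 ≈ 9.806
Degrees of freedom = 3 − 1 = 2; critical value at α = 0.05 is 5.991.
Since 9.806 > 5.991, we reject the null hypothesis — the data do not fit the 9:6:1 ratio.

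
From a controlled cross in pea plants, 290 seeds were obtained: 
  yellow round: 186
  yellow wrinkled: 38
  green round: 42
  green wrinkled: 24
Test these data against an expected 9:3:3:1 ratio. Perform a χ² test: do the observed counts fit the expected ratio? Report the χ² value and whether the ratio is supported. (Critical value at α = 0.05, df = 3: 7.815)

The 9:3:3:1 ratio has 16 parts, so with N = 290 the expected counts are:
  yellow round: 290 × 9/16 = 163.125
  yellow wrinkled: 290 × 3/16 = 54.375
  green round: 290 × 3/16 = 54.375
  green wrinkled: 290 × 1/16 = 18.125
χ² = Σ (O − E)² / E
  yellow round: (186 − 163.125)² / 163.125 = 3.2078
  yellow wrinkled: (38 − 54.375)² / 54.375 = 4.9313
  green round: (42 − 54.375)² / 54.375 = 2.8164
  green wrinkled: (24 − 18.125)² / 18.125 = 1.9043
χ² = 3.2078 + 4.9313 + 2.8164 + 1.9043 = 12.8598 ≈ 12.860
Degrees of freedom = 4 − 1 = 3; critical value at α = 0.05 is 7.815.
Since 12.860 > 7.815, we reject the null hypothesis — the data do not fit the 9:3:3:1 ratio.

12.860; not consistent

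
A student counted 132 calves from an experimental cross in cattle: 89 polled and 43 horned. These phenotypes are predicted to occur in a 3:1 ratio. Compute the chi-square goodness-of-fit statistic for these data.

4.040

The 3:1 ratio has 4 parts, so with N = 132 the expected counts are:
  polled: 132 × 3/4 = 99
  horned: 132 × 1/4 = 33
χ² = Σ (O − E)² / E
  polled: (89 − 99)² / 99 = 1.0101
  horned: (43 − 33)² / 33 = 3.0303
χ² = 1.0101 + 3.0303 = 4.0404 ≈ 4.040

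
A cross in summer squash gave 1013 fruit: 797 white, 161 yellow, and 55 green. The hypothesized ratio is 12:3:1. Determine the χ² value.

7.326

Total ratio parts = 16. Expected numbers out of 1013:
  white: 1013 × 12/16 = 759.75
  yellow: 1013 × 3/16 = 189.9375
  green: 1013 × 1/16 = 63.3125
χ² = Σ (O − E)² / E
  white: (797 − 759.75)² / 759.75 = 1.8263
  yellow: (161 − 189.9375)² / 189.9375 = 4.4087
  green: (55 − 63.3125)² / 63.3125 = 1.0914
χ² = 1.8263 + 4.4087 + 1.0914 = 7.3264 ≈ 7.326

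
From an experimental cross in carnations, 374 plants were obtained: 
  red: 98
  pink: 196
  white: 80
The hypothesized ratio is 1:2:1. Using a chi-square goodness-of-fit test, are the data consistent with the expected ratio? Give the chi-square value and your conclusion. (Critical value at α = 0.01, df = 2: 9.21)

Expected counts for N = 374 under a 1:2:1 ratio (total parts = 4):
  red: 374 × 1/4 = 93.5
  pink: 374 × 2/4 = 187
  white: 374 × 1/4 = 93.5
χ² = Σ (O − E)² / E
  red: (98 − 93.5)² / 93.5 = 0.2166
  pink: (196 − 187)² / 187 = 0.4332
  white: (80 − 93.5)² / 93.5 = 1.9492
χ² = 0.2166 + 0.4332 + 1.9492 = 2.599
Degrees of freedom = 3 − 1 = 2; critical value at α = 0.01 is 9.21.
Since 2.599 < 9.21, we fail to reject the null hypothesis — the data are consistent with the 1:2:1 ratio.

2.599; consistent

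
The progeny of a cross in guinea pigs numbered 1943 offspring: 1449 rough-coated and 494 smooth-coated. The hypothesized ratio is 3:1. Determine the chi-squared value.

0.187

Under the 3:1 hypothesis (Σ ratio = 4, N = 1943):
  rough-coated: 1943 × 3/4 = 1457.25
  smooth-coated: 1943 × 1/4 = 485.75
χ² = Σ (O − E)² / E
  rough-coated: (1449 − 1457.25)² / 1457.25 = 0.0467
  smooth-coated: (494 − 485.75)² / 485.75 = 0.1401
χ² = 0.0467 + 0.1401 = 0.1868 ≈ 0.187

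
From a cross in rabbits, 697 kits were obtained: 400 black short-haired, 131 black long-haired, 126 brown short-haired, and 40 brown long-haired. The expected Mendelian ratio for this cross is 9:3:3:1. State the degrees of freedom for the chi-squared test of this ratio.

3

A goodness-of-fit test with 4 phenotype classes has df = 4 − 1 = 3.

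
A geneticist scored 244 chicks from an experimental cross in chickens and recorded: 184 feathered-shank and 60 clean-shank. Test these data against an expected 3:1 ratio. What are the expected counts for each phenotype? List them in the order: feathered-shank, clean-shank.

Total ratio parts = 4. Expected numbers out of 244:
  feathered-shank: 244 × 3/4 = 183
  clean-shank: 244 × 1/4 = 61

183, 61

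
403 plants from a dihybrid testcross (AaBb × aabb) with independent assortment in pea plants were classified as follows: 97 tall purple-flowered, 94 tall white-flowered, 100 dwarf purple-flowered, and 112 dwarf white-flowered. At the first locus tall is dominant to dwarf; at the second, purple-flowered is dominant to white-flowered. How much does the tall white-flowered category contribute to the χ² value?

0.452

A dihybrid testcross with independent assortment gives a 1:1:1:1 ratio.
Expected counts for N = 403 under a 1:1:1:1 ratio (total parts = 4):
  tall purple-flowered: 403 × 1/4 = 100.75
  tall white-flowered: 403 × 1/4 = 100.75
  dwarf purple-flowered: 403 × 1/4 = 100.75
  dwarf white-flowered: 403 × 1/4 = 100.75
Contribution of tall white-flowered: (94 − 100.75)² / 100.75 = 0.4522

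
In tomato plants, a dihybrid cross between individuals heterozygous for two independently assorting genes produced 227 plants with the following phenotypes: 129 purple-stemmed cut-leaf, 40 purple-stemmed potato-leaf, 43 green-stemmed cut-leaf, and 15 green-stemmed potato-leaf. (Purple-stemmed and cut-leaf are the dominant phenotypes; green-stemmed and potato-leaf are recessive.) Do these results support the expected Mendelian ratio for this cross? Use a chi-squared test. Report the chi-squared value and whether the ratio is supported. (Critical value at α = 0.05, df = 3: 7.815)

0.219; consistent

A dihybrid F₂ with independent assortment and complete dominance at both loci gives a 9:3:3:1 phenotypic ratio.
Under the 9:3:3:1 hypothesis (Σ ratio = 16, N = 227):
  purple-stemmed cut-leaf: 227 × 9/16 = 127.6875
  purple-stemmed potato-leaf: 227 × 3/16 = 42.5625
  green-stemmed cut-leaf: 227 × 3/16 = 42.5625
  green-stemmed potato-leaf: 227 × 1/16 = 14.1875
χ² = Σ (O − E)² / E
  purple-stemmed cut-leaf: (129 − 127.6875)² / 127.6875 = 0.0135
  purple-stemmed potato-leaf: (40 − 42.5625)² / 42.5625 = 0.1543
  green-stemmed cut-leaf: (43 − 42.5625)² / 42.5625 = 0.0045
  green-stemmed potato-leaf: (15 − 14.1875)² / 14.1875 = 0.0465
χ² = 0.0135 + 0.1543 + 0.0045 + 0.0465 = 0.2188 ≈ 0.219
Degrees of freedom = 4 − 1 = 3; critical value at α = 0.05 is 7.815.
Since 0.219 < 7.815, we fail to reject the null hypothesis — the data are consistent with the 9:3:3:1 ratio.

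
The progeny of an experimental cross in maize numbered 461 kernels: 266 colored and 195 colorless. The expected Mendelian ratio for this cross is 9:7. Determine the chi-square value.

0.394

Expected counts for N = 461 under a 9:7 ratio (total parts = 16):
  colored: 461 × 9/16 = 259.3125
  colorless: 461 × 7/16 = 201.6875
χ² = Σ (O − E)² / E
  colored: (266 − 259.3125)² / 259.3125 = 0.1725
  colorless: (195 − 201.6875)² / 201.6875 = 0.2217
χ² = 0.1725 + 0.2217 = 0.3942 ≈ 0.394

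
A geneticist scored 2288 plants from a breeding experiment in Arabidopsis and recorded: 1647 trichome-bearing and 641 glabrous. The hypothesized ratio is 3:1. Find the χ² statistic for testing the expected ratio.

11.098

Under the 3:1 hypothesis (Σ ratio = 4, N = 2288):
  trichome-bearing: 2288 × 3/4 = 1716
  glabrous: 2288 × 1/4 = 572
χ² = Σ (O − E)² / E
  trichome-bearing: (1647 − 1716)² / 1716 = 2.7745
  glabrous: (641 − 572)² / 572 = 8.3234
χ² = 2.7745 + 8.3234 = 11.0979 ≈ 11.098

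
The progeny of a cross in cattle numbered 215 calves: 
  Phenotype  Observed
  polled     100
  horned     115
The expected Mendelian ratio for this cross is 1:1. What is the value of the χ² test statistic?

The 1:1 ratio has 2 parts, so with N = 215 the expected counts are:
  polled: 215 × 1/2 = 107.5
  horned: 215 × 1/2 = 107.5
χ² = Σ (O − E)² / E
  polled: (100 − 107.5)² / 107.5 = 0.5233
  horned: (115 − 107.5)² / 107.5 = 0.5233
χ² = 0.5233 + 0.5233 = 1.0466 ≈ 1.047

1.047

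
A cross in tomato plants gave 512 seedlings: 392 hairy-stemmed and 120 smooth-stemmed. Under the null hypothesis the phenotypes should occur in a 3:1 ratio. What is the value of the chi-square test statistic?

0.667

Total ratio parts = 4. Expected numbers out of 512:
  hairy-stemmed: 512 × 3/4 = 384
  smooth-stemmed: 512 × 1/4 = 128
χ² = Σ (O − E)² / E
  hairy-stemmed: (392 − 384)² / 384 = 0.1667
  smooth-stemmed: (120 − 128)² / 128 = 0.5000
χ² = 0.1667 + 0.5000 = 0.6667 ≈ 0.667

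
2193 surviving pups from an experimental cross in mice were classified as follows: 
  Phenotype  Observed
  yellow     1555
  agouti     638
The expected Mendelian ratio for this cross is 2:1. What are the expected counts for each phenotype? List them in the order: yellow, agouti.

1462, 731

Total ratio parts = 3. Expected numbers out of 2193:
  yellow: 2193 × 2/3 = 1462
  agouti: 2193 × 1/3 = 731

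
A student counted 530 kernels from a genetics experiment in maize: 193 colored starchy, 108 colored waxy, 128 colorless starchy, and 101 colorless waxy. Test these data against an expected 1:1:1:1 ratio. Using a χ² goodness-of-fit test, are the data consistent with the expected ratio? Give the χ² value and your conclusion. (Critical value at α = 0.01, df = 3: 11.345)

The 1:1:1:1 ratio has 4 parts, so with N = 530 the expected counts are:
  colored starchy: 530 × 1/4 = 132.5
  colored waxy: 530 × 1/4 = 132.5
  colorless starchy: 530 × 1/4 = 132.5
  colorless waxy: 530 × 1/4 = 132.5
χ² = Σ (O − E)² / E
  colored starchy: (193 − 132.5)² / 132.5 = 27.6245
  colored waxy: (108 − 132.5)² / 132.5 = 4.5302
  colorless starchy: (128 − 132.5)² / 132.5 = 0.1528
  colorless waxy: (101 − 132.5)² / 132.5 = 7.4887
χ² = 27.6245 + 4.5302 + 0.1528 + 7.4887 = 39.7962 ≈ 39.796
Degrees of freedom = 4 − 1 = 3; critical value at α = 0.01 is 11.345.
Since 39.796 > 11.345, we reject the null hypothesis — the data do not fit the 1:1:1:1 ratio.

39.796; not consistent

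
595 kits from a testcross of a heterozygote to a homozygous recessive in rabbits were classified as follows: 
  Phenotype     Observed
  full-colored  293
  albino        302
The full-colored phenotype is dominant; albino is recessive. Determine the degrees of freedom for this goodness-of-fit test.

A testcross of a heterozygote (Aa × aa) gives a 1:1 phenotypic ratio.
A goodness-of-fit test with 2 phenotype classes has df = 2 − 1 = 1.

1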